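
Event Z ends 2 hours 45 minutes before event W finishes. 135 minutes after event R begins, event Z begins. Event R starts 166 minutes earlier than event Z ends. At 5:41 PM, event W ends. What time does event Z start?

Event Z ends at 5:41 PM − 165 min = 2:56 PM.
Event R starts at 2:56 PM − 166 min = 12:10 PM.
Event Z starts at 12:10 PM + 135 min = 2:25 PM.

2:25 PM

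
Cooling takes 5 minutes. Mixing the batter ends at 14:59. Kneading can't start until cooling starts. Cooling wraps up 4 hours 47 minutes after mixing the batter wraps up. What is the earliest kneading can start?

Cooling ends at 14:59 + 287 min = 19:46.
Cooling starts at 19:46 − 5 min = 19:41.
Kneading is bounded by cooling, so the earliest it can start is 19:41.

19:41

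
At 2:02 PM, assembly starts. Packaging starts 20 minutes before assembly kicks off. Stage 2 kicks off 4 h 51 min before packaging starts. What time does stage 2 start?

8:51 AM

Packaging starts at 2:02 PM − 20 min = 1:42 PM.
Stage 2 starts at 1:42 PM − 291 min = 8:51 AM.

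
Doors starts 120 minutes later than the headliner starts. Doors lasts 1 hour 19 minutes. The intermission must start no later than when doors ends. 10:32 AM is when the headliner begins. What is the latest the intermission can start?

1:51 PM

Doors starts at 10:32 AM + 120 min = 12:32 PM.
Doors ends at 12:32 PM + 79 min = 1:51 PM.
The intermission is bounded by doors, so the latest it can start is 1:51 PM.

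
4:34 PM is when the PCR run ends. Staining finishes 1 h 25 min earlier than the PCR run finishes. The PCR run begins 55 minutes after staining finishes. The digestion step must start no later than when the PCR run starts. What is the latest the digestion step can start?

4:04 PM

Staining ends at 4:34 PM − 85 min = 3:09 PM.
The PCR run starts at 3:09 PM + 55 min = 4:04 PM.
The digestion step is bounded by the PCR run, so the latest it can start is 4:04 PM.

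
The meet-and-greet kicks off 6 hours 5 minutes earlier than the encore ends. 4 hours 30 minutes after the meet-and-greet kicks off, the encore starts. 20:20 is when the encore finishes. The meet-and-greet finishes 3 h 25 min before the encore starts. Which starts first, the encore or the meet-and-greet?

The meet-and-greet starts at 20:20 − 365 min = 14:15.
The encore starts at 14:15 + 270 min = 18:45.
The encore starts at 18:45 and the meet-and-greet starts at 14:15, so the meet-and-greet is first.

the meet-and-greet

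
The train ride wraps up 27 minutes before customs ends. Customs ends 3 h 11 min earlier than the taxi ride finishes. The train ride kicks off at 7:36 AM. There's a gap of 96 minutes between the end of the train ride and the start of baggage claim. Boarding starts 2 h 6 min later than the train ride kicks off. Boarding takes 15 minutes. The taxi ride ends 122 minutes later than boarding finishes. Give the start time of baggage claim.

Boarding starts at 7:36 AM + 126 min = 9:42 AM.
Boarding ends at 9:42 AM + 15 min = 9:57 AM.
The taxi ride ends at 9:57 AM + 122 min = 11:59 AM.
Customs ends at 11:59 AM − 191 min = 8:48 AM.
The train ride ends at 8:48 AM − 27 min = 8:21 AM.
Baggage claim starts at 8:21 AM + 96 min = 9:57 AM.

9:57 AM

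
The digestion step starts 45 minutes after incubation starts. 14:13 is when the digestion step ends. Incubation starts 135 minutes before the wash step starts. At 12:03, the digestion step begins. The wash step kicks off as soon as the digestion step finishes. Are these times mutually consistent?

No

The wash step starts at 14:13.
Incubation starts at 14:13 − 135 min = 11:58.
The digestion step starts at 11:58 + 45 min = 12:43.
But the digestion step is also said to start at 12:03 — a 40-minute conflict.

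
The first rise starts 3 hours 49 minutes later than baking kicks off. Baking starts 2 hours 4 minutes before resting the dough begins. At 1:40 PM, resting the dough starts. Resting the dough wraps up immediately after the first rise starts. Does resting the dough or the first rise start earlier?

Baking starts at 1:40 PM − 124 min = 11:36 AM.
The first rise starts at 11:36 AM + 229 min = 3:25 PM.
Resting the dough starts at 1:40 PM and the first rise starts at 3:25 PM, so resting the dough is first.

resting the dough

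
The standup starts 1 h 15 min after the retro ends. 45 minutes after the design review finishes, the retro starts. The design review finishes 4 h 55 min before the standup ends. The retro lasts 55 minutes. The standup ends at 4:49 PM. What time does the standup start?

The design review ends at 4:49 PM − 295 min = 11:54 AM.
The retro starts at 11:54 AM + 45 min = 12:39 PM.
The retro ends at 12:39 PM + 55 min = 1:34 PM.
The standup starts at 1:34 PM + 75 min = 2:49 PM.

2:49 PM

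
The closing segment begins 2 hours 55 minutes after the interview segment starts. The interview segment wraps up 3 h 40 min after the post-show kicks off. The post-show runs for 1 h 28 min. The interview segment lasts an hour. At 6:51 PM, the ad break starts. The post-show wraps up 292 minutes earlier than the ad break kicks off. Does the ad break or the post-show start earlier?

The post-show ends at 6:51 PM − 292 min = 1:59 PM.
The post-show starts at 1:59 PM − 88 min = 12:31 PM.
The ad break starts at 6:51 PM and the post-show starts at 12:31 PM, so the post-show is first.

the post-show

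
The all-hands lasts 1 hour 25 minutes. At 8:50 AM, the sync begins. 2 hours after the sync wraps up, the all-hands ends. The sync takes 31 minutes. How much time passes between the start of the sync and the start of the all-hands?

66 minutes

The sync ends at 8:50 AM + 31 min = 9:21 AM.
The all-hands ends at 9:21 AM + 120 min = 11:21 AM.
The all-hands starts at 11:21 AM − 85 min = 9:56 AM.
From 8:50 AM to 9:56 AM is 66 minutes.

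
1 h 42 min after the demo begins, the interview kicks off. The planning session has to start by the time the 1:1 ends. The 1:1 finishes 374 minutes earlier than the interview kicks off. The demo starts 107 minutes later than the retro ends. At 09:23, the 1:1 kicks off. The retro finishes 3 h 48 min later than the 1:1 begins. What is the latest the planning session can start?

The retro ends at 09:23 + 228 min = 13:11.
The demo starts at 13:11 + 107 min = 14:58.
The interview starts at 14:58 + 102 min = 16:40.
The 1:1 ends at 16:40 − 374 min = 10:26.
The planning session is bounded by the 1:1, so the latest it can start is 10:26.

10:26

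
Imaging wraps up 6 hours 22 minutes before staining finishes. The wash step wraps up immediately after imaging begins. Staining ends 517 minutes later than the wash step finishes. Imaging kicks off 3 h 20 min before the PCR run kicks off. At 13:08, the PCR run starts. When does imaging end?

12:03

Imaging starts at 13:08 − 200 min = 09:48.
So the wash step ends at 09:48.
Staining ends at 09:48 + 517 min = 18:25.
Imaging ends at 18:25 − 382 min = 12:03.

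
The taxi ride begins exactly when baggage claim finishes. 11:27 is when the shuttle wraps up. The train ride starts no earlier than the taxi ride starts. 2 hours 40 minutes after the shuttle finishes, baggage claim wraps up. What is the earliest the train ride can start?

Baggage claim ends at 11:27 + 160 min = 14:07.
So the taxi ride starts at 14:07.
The train ride is bounded by the taxi ride, so the earliest it can start is 14:07.

14:07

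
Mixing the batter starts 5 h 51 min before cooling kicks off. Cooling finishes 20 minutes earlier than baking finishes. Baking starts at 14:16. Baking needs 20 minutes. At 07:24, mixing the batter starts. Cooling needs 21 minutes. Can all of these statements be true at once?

Baking ends at 14:16 + 20 min = 14:36.
Cooling ends at 14:36 − 20 min = 14:16.
Cooling starts at 14:16 − 21 min = 13:55.
Mixing the batter starts at 13:55 − 351 min = 08:04.
But mixing the batter is also said to start at 07:24 — a 40-minute conflict.

No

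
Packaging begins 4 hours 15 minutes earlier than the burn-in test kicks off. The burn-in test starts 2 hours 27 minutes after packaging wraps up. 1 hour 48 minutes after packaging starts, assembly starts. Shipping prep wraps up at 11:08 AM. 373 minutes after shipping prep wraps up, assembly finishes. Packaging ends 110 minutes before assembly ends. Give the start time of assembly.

3:31 PM

Assembly ends at 11:08 AM + 373 min = 5:21 PM.
Packaging ends at 5:21 PM − 110 min = 3:31 PM.
The burn-in test starts at 3:31 PM + 147 min = 5:58 PM.
Packaging starts at 5:58 PM − 255 min = 1:43 PM.
Assembly starts at 1:43 PM + 108 min = 3:31 PM.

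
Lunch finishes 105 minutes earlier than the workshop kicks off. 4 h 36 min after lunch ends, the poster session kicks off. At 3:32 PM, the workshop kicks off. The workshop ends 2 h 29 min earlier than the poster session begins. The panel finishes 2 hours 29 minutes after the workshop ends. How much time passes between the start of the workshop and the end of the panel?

2 hours 51 minutes

Lunch ends at 3:32 PM − 105 min = 1:47 PM.
The poster session starts at 1:47 PM + 276 min = 6:23 PM.
The workshop ends at 6:23 PM − 149 min = 3:54 PM.
The panel ends at 3:54 PM + 149 min = 6:23 PM.
From 3:32 PM to 6:23 PM is 2 hours 51 minutes.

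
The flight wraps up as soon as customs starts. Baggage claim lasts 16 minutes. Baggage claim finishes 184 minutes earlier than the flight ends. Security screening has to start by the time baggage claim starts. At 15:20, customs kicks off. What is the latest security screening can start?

The flight ends at 15:20.
Baggage claim ends at 15:20 − 184 min = 12:16.
Baggage claim starts at 12:16 − 16 min = 12:00.
Security screening is bounded by baggage claim, so the latest it can start is 12:00.

12:00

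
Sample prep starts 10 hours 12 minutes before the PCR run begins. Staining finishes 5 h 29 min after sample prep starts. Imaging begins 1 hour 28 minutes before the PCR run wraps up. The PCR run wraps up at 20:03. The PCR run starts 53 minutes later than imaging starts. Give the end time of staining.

14:45

Imaging starts at 20:03 − 88 min = 18:35.
The PCR run starts at 18:35 + 53 min = 19:28.
Sample prep starts at 19:28 − 612 min = 09:16.
Staining ends at 09:16 + 329 min = 14:45.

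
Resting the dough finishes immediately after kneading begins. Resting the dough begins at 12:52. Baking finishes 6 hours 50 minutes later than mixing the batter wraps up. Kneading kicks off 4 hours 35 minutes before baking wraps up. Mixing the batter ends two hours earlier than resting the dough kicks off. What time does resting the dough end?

13:07

Mixing the batter ends at 12:52 − 120 min = 10:52.
Baking ends at 10:52 + 410 min = 17:42.
Kneading starts at 17:42 − 275 min = 13:07.
So resting the dough ends at 13:07.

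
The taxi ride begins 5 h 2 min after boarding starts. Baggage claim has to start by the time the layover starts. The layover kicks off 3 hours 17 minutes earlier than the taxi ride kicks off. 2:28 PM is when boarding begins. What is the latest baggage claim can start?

4:13 PM

The taxi ride starts at 2:28 PM + 302 min = 7:30 PM.
The layover starts at 7:30 PM − 197 min = 4:13 PM.
Baggage claim is bounded by the layover, so the latest it can start is 4:13 PM.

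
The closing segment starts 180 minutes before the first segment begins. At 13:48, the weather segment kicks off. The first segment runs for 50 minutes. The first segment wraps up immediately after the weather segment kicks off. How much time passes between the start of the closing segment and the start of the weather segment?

230 minutes

The first segment ends at 13:48.
The first segment starts at 13:48 − 50 min = 12:58.
The closing segment starts at 12:58 − 180 min = 09:58.
From 09:58 to 13:48 is 230 minutes.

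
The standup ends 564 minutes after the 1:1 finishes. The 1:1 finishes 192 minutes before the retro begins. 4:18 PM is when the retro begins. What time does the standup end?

The 1:1 ends at 4:18 PM − 192 min = 1:06 PM.
The standup ends at 1:06 PM + 564 min = 10:30 PM.

10:30 PM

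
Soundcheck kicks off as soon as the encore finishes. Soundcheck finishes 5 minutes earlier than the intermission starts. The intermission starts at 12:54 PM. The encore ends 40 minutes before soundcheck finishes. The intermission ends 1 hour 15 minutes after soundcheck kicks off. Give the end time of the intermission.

1:24 PM

Soundcheck ends at 12:54 PM − 5 min = 12:49 PM.
The encore ends at 12:49 PM − 40 min = 12:09 PM.
So soundcheck starts at 12:09 PM.
The intermission ends at 12:09 PM + 75 min = 1:24 PM.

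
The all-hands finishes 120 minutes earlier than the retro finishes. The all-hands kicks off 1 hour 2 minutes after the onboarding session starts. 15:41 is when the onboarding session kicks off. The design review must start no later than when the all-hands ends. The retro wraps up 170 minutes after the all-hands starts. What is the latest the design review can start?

The all-hands starts at 15:41 + 62 min = 16:43.
The retro ends at 16:43 + 170 min = 19:33.
The all-hands ends at 19:33 − 120 min = 17:33.
The design review is bounded by the all-hands, so the latest it can start is 17:33.

17:33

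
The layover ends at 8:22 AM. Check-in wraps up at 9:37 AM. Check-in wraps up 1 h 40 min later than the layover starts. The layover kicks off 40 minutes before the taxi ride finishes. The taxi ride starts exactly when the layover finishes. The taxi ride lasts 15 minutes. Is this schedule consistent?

Yes

The taxi ride starts at 8:22 AM.
The taxi ride ends at 8:22 AM + 15 min = 8:37 AM.
The layover starts at 8:37 AM − 40 min = 7:57 AM.
Check-in ends at 7:57 AM + 100 min = 9:37 AM.
That matches the stated 9:37 AM, so the schedule is consistent.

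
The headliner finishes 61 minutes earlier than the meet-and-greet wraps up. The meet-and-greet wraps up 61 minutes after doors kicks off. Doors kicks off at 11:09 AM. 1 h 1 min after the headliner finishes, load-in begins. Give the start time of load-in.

12:10 PM

The meet-and-greet ends at 11:09 AM + 61 min = 12:10 PM.
The headliner ends at 12:10 PM − 61 min = 11:09 AM.
Load-in starts at 11:09 AM + 61 min = 12:10 PM.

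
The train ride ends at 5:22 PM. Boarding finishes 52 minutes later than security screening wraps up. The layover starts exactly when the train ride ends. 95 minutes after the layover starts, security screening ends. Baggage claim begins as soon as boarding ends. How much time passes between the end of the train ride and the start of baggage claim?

2 h 27 min

The layover starts at 5:22 PM.
Security screening ends at 5:22 PM + 95 min = 6:57 PM.
Boarding ends at 6:57 PM + 52 min = 7:49 PM.
So baggage claim starts at 7:49 PM.
From 5:22 PM to 7:49 PM is 2 h 27 min.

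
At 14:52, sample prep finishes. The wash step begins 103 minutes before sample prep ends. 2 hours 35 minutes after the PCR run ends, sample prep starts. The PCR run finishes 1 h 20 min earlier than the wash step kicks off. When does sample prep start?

14:24

The wash step starts at 14:52 − 103 min = 13:09.
The PCR run ends at 13:09 − 80 min = 11:49.
Sample prep starts at 11:49 + 155 min = 14:24.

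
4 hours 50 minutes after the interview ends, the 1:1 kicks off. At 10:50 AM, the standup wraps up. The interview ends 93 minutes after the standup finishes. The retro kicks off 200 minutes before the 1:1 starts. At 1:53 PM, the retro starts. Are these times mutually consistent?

Yes

The interview ends at 10:50 AM + 93 min = 12:23 PM.
The 1:1 starts at 12:23 PM + 290 min = 5:13 PM.
The retro starts at 5:13 PM − 200 min = 1:53 PM.
That matches the stated 1:53 PM, so the schedule is consistent.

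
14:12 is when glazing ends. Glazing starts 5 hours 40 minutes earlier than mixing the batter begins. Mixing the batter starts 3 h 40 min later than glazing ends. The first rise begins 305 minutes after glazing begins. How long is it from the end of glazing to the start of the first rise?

185 minutes

Mixing the batter starts at 14:12 + 220 min = 17:52.
Glazing starts at 17:52 − 340 min = 12:12.
The first rise starts at 12:12 + 305 min = 17:17.
From 14:12 to 17:17 is 185 minutes.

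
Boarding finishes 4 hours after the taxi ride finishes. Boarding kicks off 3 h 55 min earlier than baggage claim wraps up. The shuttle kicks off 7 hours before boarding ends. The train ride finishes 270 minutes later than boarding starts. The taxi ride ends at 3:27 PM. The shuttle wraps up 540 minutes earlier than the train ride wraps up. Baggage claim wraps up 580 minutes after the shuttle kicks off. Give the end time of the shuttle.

1:42 PM

Boarding ends at 3:27 PM + 240 min = 7:27 PM.
The shuttle starts at 7:27 PM − 420 min = 12:27 PM.
Baggage claim ends at 12:27 PM + 580 min = 10:07 PM.
Boarding starts at 10:07 PM − 235 min = 6:12 PM.
The train ride ends at 6:12 PM + 270 min = 10:42 PM.
The shuttle ends at 10:42 PM − 540 min = 1:42 PM.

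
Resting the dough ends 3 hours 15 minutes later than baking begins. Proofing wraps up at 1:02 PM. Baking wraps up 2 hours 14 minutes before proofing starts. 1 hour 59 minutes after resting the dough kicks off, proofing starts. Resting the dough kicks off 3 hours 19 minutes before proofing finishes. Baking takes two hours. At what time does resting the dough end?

Resting the dough starts at 1:02 PM − 199 min = 9:43 AM.
Proofing starts at 9:43 AM + 119 min = 11:42 AM.
Baking ends at 11:42 AM − 134 min = 9:28 AM.
Baking starts at 9:28 AM − 120 min = 7:28 AM.
Resting the dough ends at 7:28 AM + 195 min = 10:43 AM.

10:43 AM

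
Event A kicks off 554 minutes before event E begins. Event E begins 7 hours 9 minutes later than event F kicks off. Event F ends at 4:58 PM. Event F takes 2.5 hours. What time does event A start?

12:23 PM

Event F starts at 4:58 PM − 150 min = 2:28 PM.
Event E starts at 2:28 PM + 429 min = 9:37 PM.
Event A starts at 9:37 PM − 554 min = 12:23 PM.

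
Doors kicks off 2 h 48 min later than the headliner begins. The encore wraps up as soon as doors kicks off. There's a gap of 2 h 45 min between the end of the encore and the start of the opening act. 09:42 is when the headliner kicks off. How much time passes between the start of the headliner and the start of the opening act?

Doors starts at 09:42 + 168 min = 12:30.
So the encore ends at 12:30.
The opening act starts at 12:30 + 165 min = 15:15.
From 09:42 to 15:15 is 5 hours 33 minutes.

5 hours 33 minutes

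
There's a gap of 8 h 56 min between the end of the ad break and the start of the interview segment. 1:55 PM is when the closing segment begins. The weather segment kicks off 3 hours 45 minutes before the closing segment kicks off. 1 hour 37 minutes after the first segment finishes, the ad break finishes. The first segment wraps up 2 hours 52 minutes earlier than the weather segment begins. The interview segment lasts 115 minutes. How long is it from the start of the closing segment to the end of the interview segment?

The weather segment starts at 1:55 PM − 225 min = 10:10 AM.
The first segment ends at 10:10 AM − 172 min = 7:18 AM.
The ad break ends at 7:18 AM + 97 min = 8:55 AM.
The interview segment starts at 8:55 AM + 536 min = 5:51 PM.
The interview segment ends at 5:51 PM + 115 min = 7:46 PM.
From 1:55 PM to 7:46 PM is 5 h 51 min.

5 h 51 min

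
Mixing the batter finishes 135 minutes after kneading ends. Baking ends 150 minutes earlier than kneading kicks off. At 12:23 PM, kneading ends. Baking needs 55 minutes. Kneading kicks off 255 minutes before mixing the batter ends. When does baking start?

Mixing the batter ends at 12:23 PM + 135 min = 2:38 PM.
Kneading starts at 2:38 PM − 255 min = 10:23 AM.
Baking ends at 10:23 AM − 150 min = 7:53 AM.
Baking starts at 7:53 AM − 55 min = 6:58 AM.

6:58 AM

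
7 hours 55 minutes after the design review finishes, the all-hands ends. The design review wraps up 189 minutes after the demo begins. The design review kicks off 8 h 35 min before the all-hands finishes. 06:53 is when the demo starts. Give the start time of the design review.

09:22

The design review ends at 06:53 + 189 min = 10:02.
The all-hands ends at 10:02 + 475 min = 17:57.
The design review starts at 17:57 − 515 min = 09:22.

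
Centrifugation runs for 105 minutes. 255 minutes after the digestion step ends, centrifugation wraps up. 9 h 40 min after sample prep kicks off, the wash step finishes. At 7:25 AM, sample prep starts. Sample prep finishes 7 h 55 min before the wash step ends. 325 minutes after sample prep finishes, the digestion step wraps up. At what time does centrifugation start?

The wash step ends at 7:25 AM + 580 min = 5:05 PM.
Sample prep ends at 5:05 PM − 475 min = 9:10 AM.
The digestion step ends at 9:10 AM + 325 min = 2:35 PM.
Centrifugation ends at 2:35 PM + 255 min = 6:50 PM.
Centrifugation starts at 6:50 PM − 105 min = 5:05 PM.

5:05 PM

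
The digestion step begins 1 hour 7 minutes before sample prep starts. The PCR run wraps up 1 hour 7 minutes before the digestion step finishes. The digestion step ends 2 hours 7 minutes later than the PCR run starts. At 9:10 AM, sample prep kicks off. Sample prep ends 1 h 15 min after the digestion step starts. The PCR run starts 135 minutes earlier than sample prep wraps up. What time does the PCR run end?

8:03 AM

The digestion step starts at 9:10 AM − 67 min = 8:03 AM.
Sample prep ends at 8:03 AM + 75 min = 9:18 AM.
The PCR run starts at 9:18 AM − 135 min = 7:03 AM.
The digestion step ends at 7:03 AM + 127 min = 9:10 AM.
The PCR run ends at 9:10 AM − 67 min = 8:03 AM.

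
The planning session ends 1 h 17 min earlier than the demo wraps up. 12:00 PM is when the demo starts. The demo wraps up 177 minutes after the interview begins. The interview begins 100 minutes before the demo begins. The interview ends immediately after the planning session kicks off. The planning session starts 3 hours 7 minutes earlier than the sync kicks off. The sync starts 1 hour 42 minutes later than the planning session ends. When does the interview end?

10:35 AM

The interview starts at 12:00 PM − 100 min = 10:20 AM.
The demo ends at 10:20 AM + 177 min = 1:17 PM.
The planning session ends at 1:17 PM − 77 min = 12:00 PM.
The sync starts at 12:00 PM + 102 min = 1:42 PM.
The planning session starts at 1:42 PM − 187 min = 10:35 AM.
So the interview ends at 10:35 AM.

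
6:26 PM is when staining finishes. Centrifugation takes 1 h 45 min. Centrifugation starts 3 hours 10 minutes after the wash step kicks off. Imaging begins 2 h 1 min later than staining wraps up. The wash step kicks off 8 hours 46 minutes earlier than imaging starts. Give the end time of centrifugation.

Imaging starts at 6:26 PM + 121 min = 8:27 PM.
The wash step starts at 8:27 PM − 526 min = 11:41 AM.
Centrifugation starts at 11:41 AM + 190 min = 2:51 PM.
Centrifugation ends at 2:51 PM + 105 min = 4:36 PM.

4:36 PM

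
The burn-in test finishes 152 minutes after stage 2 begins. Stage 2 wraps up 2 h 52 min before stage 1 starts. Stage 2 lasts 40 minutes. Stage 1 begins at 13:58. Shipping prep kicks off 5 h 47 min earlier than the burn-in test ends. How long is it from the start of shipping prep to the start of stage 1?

6 h 47 min

Stage 2 ends at 13:58 − 172 min = 11:06.
Stage 2 starts at 11:06 − 40 min = 10:26.
The burn-in test ends at 10:26 + 152 min = 12:58.
Shipping prep starts at 12:58 − 347 min = 07:11.
From 07:11 to 13:58 is 6 h 47 min.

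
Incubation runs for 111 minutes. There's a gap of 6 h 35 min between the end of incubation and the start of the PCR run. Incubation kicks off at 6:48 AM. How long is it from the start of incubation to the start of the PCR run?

8 hours 26 minutes

Incubation ends at 6:48 AM + 111 min = 8:39 AM.
The PCR run starts at 8:39 AM + 395 min = 3:14 PM.
From 6:48 AM to 3:14 PM is 8 hours 26 minutes.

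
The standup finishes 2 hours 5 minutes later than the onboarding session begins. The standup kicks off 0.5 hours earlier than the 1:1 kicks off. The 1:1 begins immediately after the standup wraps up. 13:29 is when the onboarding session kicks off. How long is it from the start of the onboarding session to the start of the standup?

1 hour 35 minutes

The standup ends at 13:29 + 125 min = 15:34.
So the 1:1 starts at 15:34.
The standup starts at 15:34 − 30 min = 15:04.
From 13:29 to 15:04 is 1 hour 35 minutes.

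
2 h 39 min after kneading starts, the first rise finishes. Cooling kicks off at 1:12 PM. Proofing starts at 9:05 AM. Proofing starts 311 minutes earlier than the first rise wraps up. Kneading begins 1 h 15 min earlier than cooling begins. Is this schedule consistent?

No

Kneading starts at 1:12 PM − 75 min = 11:57 AM.
The first rise ends at 11:57 AM + 159 min = 2:36 PM.
Proofing starts at 2:36 PM − 311 min = 9:25 AM.
But proofing is also said to start at 9:05 AM — a 20-minute conflict.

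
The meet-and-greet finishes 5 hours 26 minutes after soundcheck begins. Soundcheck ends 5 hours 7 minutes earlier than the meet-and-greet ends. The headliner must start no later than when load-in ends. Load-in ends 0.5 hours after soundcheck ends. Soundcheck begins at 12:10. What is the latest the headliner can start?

12:59

The meet-and-greet ends at 12:10 + 326 min = 17:36.
Soundcheck ends at 17:36 − 307 min = 12:29.
Load-in ends at 12:29 + 30 min = 12:59.
The headliner is bounded by load-in, so the latest it can start is 12:59.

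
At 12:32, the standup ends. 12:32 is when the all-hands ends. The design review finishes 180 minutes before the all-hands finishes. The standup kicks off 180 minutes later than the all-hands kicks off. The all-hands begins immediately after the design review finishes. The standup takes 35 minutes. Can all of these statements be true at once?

The design review ends at 12:32 − 180 min = 09:32.
So the all-hands starts at 09:32.
The standup starts at 09:32 + 180 min = 12:32.
The standup ends at 12:32 + 35 min = 13:07.
But the standup is also said to end at 12:32 — a 35-minute conflict.

No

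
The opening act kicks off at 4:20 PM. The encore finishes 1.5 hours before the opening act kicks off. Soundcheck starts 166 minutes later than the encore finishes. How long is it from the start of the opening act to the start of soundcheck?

The encore ends at 4:20 PM − 90 min = 2:50 PM.
Soundcheck starts at 2:50 PM + 166 min = 5:36 PM.
From 4:20 PM to 5:36 PM is 1 hour 16 minutes.

1 hour 16 minutes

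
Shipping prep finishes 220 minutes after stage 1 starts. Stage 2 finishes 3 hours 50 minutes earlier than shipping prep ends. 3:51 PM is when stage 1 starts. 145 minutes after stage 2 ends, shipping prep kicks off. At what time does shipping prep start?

6:06 PM

Shipping prep ends at 3:51 PM + 220 min = 7:31 PM.
Stage 2 ends at 7:31 PM − 230 min = 3:41 PM.
Shipping prep starts at 3:41 PM + 145 min = 6:06 PM.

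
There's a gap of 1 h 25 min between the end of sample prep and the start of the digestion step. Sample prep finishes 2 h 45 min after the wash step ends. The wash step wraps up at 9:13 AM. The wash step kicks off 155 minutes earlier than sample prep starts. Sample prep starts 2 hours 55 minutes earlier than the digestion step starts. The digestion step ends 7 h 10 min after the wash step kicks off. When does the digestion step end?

3:03 PM

Sample prep ends at 9:13 AM + 165 min = 11:58 AM.
The digestion step starts at 11:58 AM + 85 min = 1:23 PM.
Sample prep starts at 1:23 PM − 175 min = 10:28 AM.
The wash step starts at 10:28 AM − 155 min = 7:53 AM.
The digestion step ends at 7:53 AM + 430 min = 3:03 PM.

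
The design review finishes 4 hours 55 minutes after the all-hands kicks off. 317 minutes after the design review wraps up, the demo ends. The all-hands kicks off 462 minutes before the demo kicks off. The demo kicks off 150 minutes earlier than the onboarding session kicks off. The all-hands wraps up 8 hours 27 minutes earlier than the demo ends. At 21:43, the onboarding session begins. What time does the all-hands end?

13:16

The demo starts at 21:43 − 150 min = 19:13.
The all-hands starts at 19:13 − 462 min = 11:31.
The design review ends at 11:31 + 295 min = 16:26.
The demo ends at 16:26 + 317 min = 21:43.
The all-hands ends at 21:43 − 507 min = 13:16.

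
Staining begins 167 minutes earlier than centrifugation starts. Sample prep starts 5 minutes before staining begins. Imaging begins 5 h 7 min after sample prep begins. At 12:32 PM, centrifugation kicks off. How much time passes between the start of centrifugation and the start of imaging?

2 hours 15 minutes

Staining starts at 12:32 PM − 167 min = 9:45 AM.
Sample prep starts at 9:45 AM − 5 min = 9:40 AM.
Imaging starts at 9:40 AM + 307 min = 2:47 PM.
From 12:32 PM to 2:47 PM is 2 hours 15 minutes.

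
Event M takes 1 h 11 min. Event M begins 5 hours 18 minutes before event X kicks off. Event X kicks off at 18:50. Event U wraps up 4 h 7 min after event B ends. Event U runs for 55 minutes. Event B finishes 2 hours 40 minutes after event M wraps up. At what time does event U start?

20:35

Event M starts at 18:50 − 318 min = 13:32.
Event M ends at 13:32 + 71 min = 14:43.
Event B ends at 14:43 + 160 min = 17:23.
Event U ends at 17:23 + 247 min = 21:30.
Event U starts at 21:30 − 55 min = 20:35.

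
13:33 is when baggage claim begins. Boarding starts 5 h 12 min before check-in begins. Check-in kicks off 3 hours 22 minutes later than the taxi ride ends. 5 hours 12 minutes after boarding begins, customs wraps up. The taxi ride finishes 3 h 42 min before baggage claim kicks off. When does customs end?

The taxi ride ends at 13:33 − 222 min = 09:51.
Check-in starts at 09:51 + 202 min = 13:13.
Boarding starts at 13:13 − 312 min = 08:01.
Customs ends at 08:01 + 312 min = 13:13.

13:13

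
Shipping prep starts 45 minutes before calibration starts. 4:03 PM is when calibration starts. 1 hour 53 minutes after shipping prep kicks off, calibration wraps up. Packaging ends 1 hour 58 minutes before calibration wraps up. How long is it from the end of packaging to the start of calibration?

50 minutes

Shipping prep starts at 4:03 PM − 45 min = 3:18 PM.
Calibration ends at 3:18 PM + 113 min = 5:11 PM.
Packaging ends at 5:11 PM − 118 min = 3:13 PM.
From 3:13 PM to 4:03 PM is 50 minutes.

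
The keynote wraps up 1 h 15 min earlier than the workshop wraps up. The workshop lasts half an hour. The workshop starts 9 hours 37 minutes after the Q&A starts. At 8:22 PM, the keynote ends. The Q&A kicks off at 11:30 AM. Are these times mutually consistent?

Yes

The workshop starts at 11:30 AM + 577 min = 9:07 PM.
The workshop ends at 9:07 PM + 30 min = 9:37 PM.
The keynote ends at 9:37 PM − 75 min = 8:22 PM.
That matches the stated 8:22 PM, so the schedule is consistent.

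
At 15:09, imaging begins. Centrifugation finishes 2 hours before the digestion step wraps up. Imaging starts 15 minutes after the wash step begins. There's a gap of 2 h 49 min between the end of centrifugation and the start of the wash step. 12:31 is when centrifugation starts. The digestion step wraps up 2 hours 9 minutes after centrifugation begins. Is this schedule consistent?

The digestion step ends at 12:31 + 129 min = 14:40.
Centrifugation ends at 14:40 − 120 min = 12:40.
The wash step starts at 12:40 + 169 min = 15:29.
Imaging starts at 15:29 + 15 min = 15:44.
But imaging is also said to start at 15:09 — a 35-minute conflict.

No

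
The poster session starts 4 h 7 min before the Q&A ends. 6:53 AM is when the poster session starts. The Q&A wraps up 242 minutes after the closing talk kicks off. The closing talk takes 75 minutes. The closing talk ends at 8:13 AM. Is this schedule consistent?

The closing talk starts at 8:13 AM − 75 min = 6:58 AM.
The Q&A ends at 6:58 AM + 242 min = 11:00 AM.
The poster session starts at 11:00 AM − 247 min = 6:53 AM.
That matches the stated 6:53 AM, so the schedule is consistent.

Yes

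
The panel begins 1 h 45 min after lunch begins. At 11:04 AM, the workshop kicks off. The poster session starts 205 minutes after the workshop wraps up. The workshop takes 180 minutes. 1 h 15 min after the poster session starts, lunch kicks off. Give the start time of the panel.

The workshop ends at 11:04 AM + 180 min = 2:04 PM.
The poster session starts at 2:04 PM + 205 min = 5:29 PM.
Lunch starts at 5:29 PM + 75 min = 6:44 PM.
The panel starts at 6:44 PM + 105 min = 8:29 PM.

8:29 PM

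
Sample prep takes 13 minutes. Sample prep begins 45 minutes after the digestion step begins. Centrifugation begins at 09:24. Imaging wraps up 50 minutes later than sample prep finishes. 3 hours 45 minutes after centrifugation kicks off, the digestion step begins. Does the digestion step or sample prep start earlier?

The digestion step starts at 09:24 + 225 min = 13:09.
Sample prep starts at 13:09 + 45 min = 13:54.
The digestion step starts at 13:09 and sample prep starts at 13:54, so the digestion step is first.

the digestion step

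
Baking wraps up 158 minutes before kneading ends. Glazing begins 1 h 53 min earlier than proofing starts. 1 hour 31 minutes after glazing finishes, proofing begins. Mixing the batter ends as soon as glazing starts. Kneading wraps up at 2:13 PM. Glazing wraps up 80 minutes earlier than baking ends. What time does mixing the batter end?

9:53 AM

Baking ends at 2:13 PM − 158 min = 11:35 AM.
Glazing ends at 11:35 AM − 80 min = 10:15 AM.
Proofing starts at 10:15 AM + 91 min = 11:46 AM.
Glazing starts at 11:46 AM − 113 min = 9:53 AM.
So mixing the batter ends at 9:53 AM.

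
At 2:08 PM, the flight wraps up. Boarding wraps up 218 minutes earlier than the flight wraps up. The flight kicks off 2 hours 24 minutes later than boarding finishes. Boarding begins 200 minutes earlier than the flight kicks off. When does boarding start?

Boarding ends at 2:08 PM − 218 min = 10:30 AM.
The flight starts at 10:30 AM + 144 min = 12:54 PM.
Boarding starts at 12:54 PM − 200 min = 9:34 AM.

9:34 AM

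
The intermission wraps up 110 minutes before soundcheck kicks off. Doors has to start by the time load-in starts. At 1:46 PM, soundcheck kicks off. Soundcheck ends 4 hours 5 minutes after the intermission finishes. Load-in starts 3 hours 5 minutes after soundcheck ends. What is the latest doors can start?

7:06 PM

The intermission ends at 1:46 PM − 110 min = 11:56 AM.
Soundcheck ends at 11:56 AM + 245 min = 4:01 PM.
Load-in starts at 4:01 PM + 185 min = 7:06 PM.
Doors is bounded by load-in, so the latest it can start is 7:06 PM.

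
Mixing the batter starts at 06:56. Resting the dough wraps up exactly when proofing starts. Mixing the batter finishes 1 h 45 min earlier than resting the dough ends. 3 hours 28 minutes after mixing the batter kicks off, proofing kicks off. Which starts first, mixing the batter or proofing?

mixing the batter

Proofing starts at 06:56 + 208 min = 10:24.
Mixing the batter starts at 06:56 and proofing starts at 10:24, so mixing the batter is first.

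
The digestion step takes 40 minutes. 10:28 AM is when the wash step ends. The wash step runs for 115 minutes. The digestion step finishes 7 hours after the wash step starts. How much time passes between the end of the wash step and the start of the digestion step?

The wash step starts at 10:28 AM − 115 min = 8:33 AM.
The digestion step ends at 8:33 AM + 420 min = 3:33 PM.
The digestion step starts at 3:33 PM − 40 min = 2:53 PM.
From 10:28 AM to 2:53 PM is 4 h 25 min.

4 h 25 min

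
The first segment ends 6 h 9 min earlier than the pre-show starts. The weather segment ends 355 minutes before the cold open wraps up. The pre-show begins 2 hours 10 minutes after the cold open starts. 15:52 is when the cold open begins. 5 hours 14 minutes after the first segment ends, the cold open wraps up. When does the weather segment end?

The pre-show starts at 15:52 + 130 min = 18:02.
The first segment ends at 18:02 − 369 min = 11:53.
The cold open ends at 11:53 + 314 min = 17:07.
The weather segment ends at 17:07 − 355 min = 11:12.

11:12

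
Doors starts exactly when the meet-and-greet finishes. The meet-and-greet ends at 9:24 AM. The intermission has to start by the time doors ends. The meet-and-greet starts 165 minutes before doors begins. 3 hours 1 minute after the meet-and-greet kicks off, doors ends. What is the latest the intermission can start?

Doors starts at 9:24 AM.
The meet-and-greet starts at 9:24 AM − 165 min = 6:39 AM.
Doors ends at 6:39 AM + 181 min = 9:40 AM.
The intermission is bounded by doors, so the latest it can start is 9:40 AM.

9:40 AM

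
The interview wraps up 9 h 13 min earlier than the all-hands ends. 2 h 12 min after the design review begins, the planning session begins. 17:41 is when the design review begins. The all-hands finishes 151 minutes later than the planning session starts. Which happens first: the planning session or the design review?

The planning session starts at 17:41 + 132 min = 19:53.
The planning session starts at 19:53 and the design review starts at 17:41, so the design review is first.

the design review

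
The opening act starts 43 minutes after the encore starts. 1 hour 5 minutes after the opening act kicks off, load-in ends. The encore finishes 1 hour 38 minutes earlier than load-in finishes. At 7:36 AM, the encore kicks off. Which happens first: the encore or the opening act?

The opening act starts at 7:36 AM + 43 min = 8:19 AM.
The encore starts at 7:36 AM and the opening act starts at 8:19 AM, so the encore is first.

the encore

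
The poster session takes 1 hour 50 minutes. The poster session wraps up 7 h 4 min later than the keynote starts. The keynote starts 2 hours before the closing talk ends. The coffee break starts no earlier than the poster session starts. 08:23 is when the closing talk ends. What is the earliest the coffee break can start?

The keynote starts at 08:23 − 120 min = 06:23.
The poster session ends at 06:23 + 424 min = 13:27.
The poster session starts at 13:27 − 110 min = 11:37.
The coffee break is bounded by the poster session, so the earliest it can start is 11:37.

11:37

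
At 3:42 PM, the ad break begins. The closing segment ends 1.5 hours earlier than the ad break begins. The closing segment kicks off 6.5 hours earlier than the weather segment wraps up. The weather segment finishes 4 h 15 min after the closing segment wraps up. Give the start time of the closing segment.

11:57 AM

The closing segment ends at 3:42 PM − 90 min = 2:12 PM.
The weather segment ends at 2:12 PM + 255 min = 6:27 PM.
The closing segment starts at 6:27 PM − 390 min = 11:57 AM.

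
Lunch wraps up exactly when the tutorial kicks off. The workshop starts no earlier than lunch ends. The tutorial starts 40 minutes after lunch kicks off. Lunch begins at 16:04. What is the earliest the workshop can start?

16:44

The tutorial starts at 16:04 + 40 min = 16:44.
So lunch ends at 16:44.
The workshop is bounded by lunch, so the earliest it can start is 16:44.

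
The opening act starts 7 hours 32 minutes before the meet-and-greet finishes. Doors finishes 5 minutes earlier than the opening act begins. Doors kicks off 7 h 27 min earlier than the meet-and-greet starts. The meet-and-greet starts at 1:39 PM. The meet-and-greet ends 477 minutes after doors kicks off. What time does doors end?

6:32 AM

Doors starts at 1:39 PM − 447 min = 6:12 AM.
The meet-and-greet ends at 6:12 AM + 477 min = 2:09 PM.
The opening act starts at 2:09 PM − 452 min = 6:37 AM.
Doors ends at 6:37 AM − 5 min = 6:32 AM.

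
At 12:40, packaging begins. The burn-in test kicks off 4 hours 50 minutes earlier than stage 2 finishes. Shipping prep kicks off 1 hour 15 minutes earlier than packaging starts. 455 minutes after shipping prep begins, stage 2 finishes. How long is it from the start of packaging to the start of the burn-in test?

Shipping prep starts at 12:40 − 75 min = 11:25.
Stage 2 ends at 11:25 + 455 min = 19:00.
The burn-in test starts at 19:00 − 290 min = 14:10.
From 12:40 to 14:10 is an hour and a half.

an hour and a half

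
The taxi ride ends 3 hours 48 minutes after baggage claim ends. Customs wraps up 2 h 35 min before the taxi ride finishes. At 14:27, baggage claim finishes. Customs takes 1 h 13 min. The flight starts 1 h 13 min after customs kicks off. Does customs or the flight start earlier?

customs

The taxi ride ends at 14:27 + 228 min = 18:15.
Customs ends at 18:15 − 155 min = 15:40.
Customs starts at 15:40 − 73 min = 14:27.
The flight starts at 14:27 + 73 min = 15:40.
Customs starts at 14:27 and the flight starts at 15:40, so customs is first.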